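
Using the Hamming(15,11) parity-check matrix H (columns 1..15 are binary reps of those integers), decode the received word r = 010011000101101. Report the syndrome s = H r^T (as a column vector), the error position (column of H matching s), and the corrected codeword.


s = (0, 1, 0, 1)^T, error position = 5, corrected codeword c = 010001000101101

Compute s = H r^T mod 2 one row at a time:
  s_1 = 0 + 0 + 1 + 0 + 1 + 1 + 0 + 1 = 4 ≡ 0 (mod 2).
  s_2 = 0 + 1 + 1 + 0 + 1 + 1 + 0 + 1 = 5 ≡ 1 (mod 2).
  s_3 = 1 + 0 + 1 + 0 + 1 + 0 + 0 + 1 = 4 ≡ 0 (mod 2).
  s_4 = 0 + 0 + 1 + 0 + 0 + 0 + 1 + 1 = 3 ≡ 1 (mod 2).
s = (0, 1, 0, 1)^T — this equals column 5 of H (binary 0101), so error is at position 5.
Correct: flip bit 5 of r = 010011000101101 to get c = 010001000101101.


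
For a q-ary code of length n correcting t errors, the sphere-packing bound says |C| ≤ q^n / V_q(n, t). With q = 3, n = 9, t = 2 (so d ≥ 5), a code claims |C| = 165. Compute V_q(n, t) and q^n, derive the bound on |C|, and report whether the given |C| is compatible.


V_q(n, t) = 163, q^n = 19683, Hamming bound = 120, |C| = 165 > bound (violated).

Step 1: Compute V_q(n, t) = Σ_{j=0}^2 C(n, j) (q−1)^j.
  j = 0: C(9,0)·(2)^0 = 1·1 = 1.
  j = 1: C(9,1)·(2)^1 = 9·2 = 18.
  j = 2: C(9,2)·(2)^2 = 36·4 = 144.
  V_q(n, t) = 1 + 18 + 144 = 163.
Step 2: q^n = 3^9 = 19683.
Step 3: Hamming bound ⌊q^n / V_q(n,t)⌋ = ⌊19683/163⌋ = 120.
Step 4: Compare |C| = 165 to 120: violated.
The claimed |C| lies above the Hamming bound, so no 3-ary code of length 9 with d ≥ 5 can have 165 codewords.


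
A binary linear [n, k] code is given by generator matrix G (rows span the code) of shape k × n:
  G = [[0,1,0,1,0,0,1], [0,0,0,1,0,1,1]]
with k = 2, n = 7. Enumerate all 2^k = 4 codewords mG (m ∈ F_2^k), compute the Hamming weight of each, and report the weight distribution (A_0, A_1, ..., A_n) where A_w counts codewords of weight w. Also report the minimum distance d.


Weight distribution: A_0 = 1, A_2 = 1, A_3 = 2. Minimum distance d = 2.

Enumerate all 2^2 = 4 messages m ∈ F_2^2.
For each, compute codeword c = mG in F_2^7, then tally its weight.
  m = 00 → c = 0000000, weight = 0.
  m = 10 → c = 0101001, weight = 3.
  m = 01 → c = 0001011, weight = 3.
  m = 11 → c = 0100010, weight = 2.
Tally weights:
  weight 0: 1 codewords.
  weight 2: 1 codewords.
  weight 3: 2 codewords.
Minimum distance d = smallest w > 0 with A_w > 0 = 2.
Sanity: Σ A_w = 4 = 2^2 = 4 ✓.


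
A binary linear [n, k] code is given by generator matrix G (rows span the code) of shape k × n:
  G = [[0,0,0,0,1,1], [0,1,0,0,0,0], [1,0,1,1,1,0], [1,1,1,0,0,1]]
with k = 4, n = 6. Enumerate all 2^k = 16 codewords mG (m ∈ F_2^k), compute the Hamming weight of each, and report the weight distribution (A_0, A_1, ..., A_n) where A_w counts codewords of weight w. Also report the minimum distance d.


Weight distribution: A_0 = 1, A_1 = 2, A_2 = 2, A_3 = 4, A_4 = 5, A_5 = 2. Minimum distance d = 1.

Enumerate all 2^4 = 16 messages m ∈ F_2^4.
For each, compute codeword c = mG in F_2^6, then tally its weight.
  m = 0000 → c = 000000, weight = 0.
  m = 1000 → c = 000011, weight = 2.
  m = 0100 → c = 010000, weight = 1.
  m = 1100 → c = 010011, weight = 3.
  m = 0010 → c = 101110, weight = 4.
  m = 1010 → c = 101101, weight = 4.
  m = 0110 → c = 111110, weight = 5.
  m = 1110 → c = 111101, weight = 5.
  m = 0001 → c = 111001, weight = 4.
  m = 1001 → c = 111010, weight = 4.
  m = 0101 → c = 101001, weight = 3.
  m = 1101 → c = 101010, weight = 3.
  m = 0011 → c = 010111, weight = 4.
  m = 1011 → c = 010100, weight = 2.
  m = 0111 → c = 000111, weight = 3.
  m = 1111 → c = 000100, weight = 1.
Tally weights:
  weight 0: 1 codewords.
  weight 1: 2 codewords.
  weight 2: 2 codewords.
  weight 3: 4 codewords.
  weight 4: 5 codewords.
  weight 5: 2 codewords.
Minimum distance d = smallest w > 0 with A_w > 0 = 1.
Sanity: Σ A_w = 16 = 2^4 = 16 ✓.


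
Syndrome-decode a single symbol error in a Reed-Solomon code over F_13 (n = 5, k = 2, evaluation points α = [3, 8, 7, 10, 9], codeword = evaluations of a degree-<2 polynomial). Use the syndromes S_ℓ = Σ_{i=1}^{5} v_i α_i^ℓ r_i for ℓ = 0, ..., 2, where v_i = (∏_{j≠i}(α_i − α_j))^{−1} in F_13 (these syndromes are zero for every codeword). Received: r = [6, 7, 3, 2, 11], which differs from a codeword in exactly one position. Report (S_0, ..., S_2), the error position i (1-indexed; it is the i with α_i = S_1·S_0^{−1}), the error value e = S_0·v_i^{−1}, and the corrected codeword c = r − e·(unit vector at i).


S = (4, 12, 10), error at position 1, error magnitude e = 6, c = [0, 7, 3, 2, 11].

Step 1: column multipliers v_i = (∏_{j≠i}(α_i − α_j))^{−1} mod 13.
  i = 1 (α = 3): (3−8)(3−7)(3−10)(3−9) = (−5)·(−4)·(−7)·(−6) = 840 ≡ 8, so v_1 = 8^{−1} = 5 (mod 13).
  i = 2 (α = 8): (8−3)(8−7)(8−10)(8−9) = 5·1·(−2)·(−1) = 10 ≡ 10, so v_2 = 10^{−1} = 4 (mod 13).
  i = 3 (α = 7): (7−3)(7−8)(7−10)(7−9) = 4·(−1)·(−3)·(−2) = −24 ≡ 2, so v_3 = 2^{−1} = 7 (mod 13).
  i = 4 (α = 10): (10−3)(10−8)(10−7)(10−9) = 7·2·3·1 = 42 ≡ 3, so v_4 = 3^{−1} = 9 (mod 13).
  i = 5 (α = 9): (9−3)(9−8)(9−7)(9−10) = 6·1·2·(−1) = −12 ≡ 1, so v_5 = 1^{−1} = 1 (mod 13).
  v = [5, 4, 7, 9, 1].
Step 2: syndromes of r = [6, 7, 3, 2, 11] (all sums mod 13).
  S_0 = Σ v_i r_i = 5·6 + 4·7 + 7·3 + 9·2 + 1·11 = 108 ≡ 4.
  S_1 = Σ v_i α_i r_i = 5·3·6 + 4·8·7 + 7·7·3 + 9·10·2 + 1·9·11 = 740 ≡ 12.
  α_i^2 mod 13 = [9, 12, 10, 9, 3].
  S_2 = Σ v_i α_i^2 r_i = 5·9·6 + 4·12·7 + 7·10·3 + 9·9·2 + 1·3·11 = 1011 ≡ 10.
  S = (4, 12, 10) ≠ 0, so r is not a codeword (an error is present).
Step 3: locate the error. For a single error e at position i, S_ℓ = v_i·e·α_i^ℓ, so α_err = S_1/S_0.
  S_0^{−1} = 4^{−1} = 10 (mod 13), so α_err = 12·10 = 120 ≡ 3 = α_1. Error position i = 1.
  Consistency check: S_2/S_1 = 10·12 = 120 ≡ 3 = α_err ✓ (single-error assumption holds).
Step 4: error magnitude e = S_0/v_1 = S_0·∏_{j≠1}(α_1 − α_j) = 4·8 = 32 ≡ 6 (mod 13).
Step 5: correct position 1: c_1 = r_1 − e = 6 − 6 ≡ 0 (mod 13). Hence c = [0, 7, 3, 2, 11].
  Check: interpolating c through the α_i gives m(x) = 1 + 4·x (degree < 2) with m(α_i) = c_i for every i, so c is indeed a codeword.


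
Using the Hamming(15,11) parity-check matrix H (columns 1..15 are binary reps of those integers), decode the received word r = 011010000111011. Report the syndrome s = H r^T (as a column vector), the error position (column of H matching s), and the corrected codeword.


s = (1, 0, 0, 0)^T, error position = 8, corrected codeword c = 011010010111011

Compute s = H r^T mod 2 one row at a time:
  s_1 = 0 + 0 + 1 + 1 + 1 + 0 + 1 + 1 = 5 ≡ 1 (mod 2).
  s_2 = 0 + 1 + 0 + 0 + 1 + 0 + 1 + 1 = 4 ≡ 0 (mod 2).
  s_3 = 1 + 1 + 0 + 0 + 1 + 1 + 1 + 1 = 6 ≡ 0 (mod 2).
  s_4 = 0 + 1 + 1 + 0 + 0 + 1 + 0 + 1 = 4 ≡ 0 (mod 2).
s = (1, 0, 0, 0)^T — this equals column 8 of H (binary 1000), so error is at position 8.
Correct: flip bit 8 of r = 011010000111011 to get c = 011010010111011.


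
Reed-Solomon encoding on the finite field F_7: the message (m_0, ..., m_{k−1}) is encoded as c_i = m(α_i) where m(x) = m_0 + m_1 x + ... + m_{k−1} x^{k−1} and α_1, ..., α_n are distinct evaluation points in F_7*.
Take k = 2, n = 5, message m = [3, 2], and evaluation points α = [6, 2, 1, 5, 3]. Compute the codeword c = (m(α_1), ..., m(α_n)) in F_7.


c = [1, 0, 5, 6, 2]

Message polynomial: m(x) = 3 + 2·x (mod 7).
For each evaluation point α_i, compute m(α_i) mod 7:
  α_1 = 6: Horner steps 2 → 1, so m(6) = 1.
  α_2 = 2: Horner steps 2 → 0, so m(2) = 0.
  α_3 = 1: Horner steps 2 → 5, so m(1) = 5.
  α_4 = 5: Horner steps 2 → 6, so m(5) = 6.
  α_5 = 3: Horner steps 2 → 2, so m(3) = 2.
Codeword c = [1, 0, 5, 6, 2] ∈ F_7^5.


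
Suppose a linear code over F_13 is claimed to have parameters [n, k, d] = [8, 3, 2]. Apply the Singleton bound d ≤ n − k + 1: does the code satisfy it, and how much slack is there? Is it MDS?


Singleton RHS = n − k + 1 = 6, slack = 4, bound satisfied, not MDS.

Singleton bound: d ≤ n − k + 1.
Here n = 8, k = 3, so n − k + 1 = 6.
Given d = 2, check d ≤ 6: YES.
Slack = (n − k + 1) − d = 4.
The code is NOT MDS (slack = 4 > 0).
Description: the claimed parameters are [8, 3, 2]_13; such a code would be non-MDS.


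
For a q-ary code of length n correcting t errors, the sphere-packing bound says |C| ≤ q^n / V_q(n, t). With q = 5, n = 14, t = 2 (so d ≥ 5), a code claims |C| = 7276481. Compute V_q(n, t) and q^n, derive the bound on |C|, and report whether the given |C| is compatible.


V_q(n, t) = 1513, q^n = 6103515625, Hamming bound = 4034048, |C| = 7276481 > bound (violated).

Step 1: Compute V_q(n, t) = Σ_{j=0}^2 C(n, j) (q−1)^j.
  j = 0: C(14,0)·(4)^0 = 1·1 = 1.
  j = 1: C(14,1)·(4)^1 = 14·4 = 56.
  j = 2: C(14,2)·(4)^2 = 91·16 = 1456.
  V_q(n, t) = 1 + 56 + 1456 = 1513.
Step 2: q^n = 5^14 = 6103515625.
Step 3: Hamming bound ⌊q^n / V_q(n,t)⌋ = ⌊6103515625/1513⌋ = 4034048.
Step 4: Compare |C| = 7276481 to 4034048: violated.
The claimed |C| lies above the Hamming bound, so no 5-ary code of length 14 with d ≥ 5 can have 7276481 codewords.


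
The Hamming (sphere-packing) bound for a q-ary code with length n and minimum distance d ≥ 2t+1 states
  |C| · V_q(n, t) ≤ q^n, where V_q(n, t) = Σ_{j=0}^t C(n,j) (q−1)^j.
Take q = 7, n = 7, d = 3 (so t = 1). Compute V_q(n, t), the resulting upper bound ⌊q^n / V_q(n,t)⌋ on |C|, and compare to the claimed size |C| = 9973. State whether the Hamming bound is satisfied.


V_q(n, t) = 43, q^n = 823543, Hamming bound = 19152, |C| = 9973 ≤ bound (satisfied).

Step 1: Compute V_q(n, t) = Σ_{j=0}^1 C(n, j) (q−1)^j.
  j = 0: C(7,0)·(6)^0 = 1·1 = 1.
  j = 1: C(7,1)·(6)^1 = 7·6 = 42.
  V_q(n, t) = 1 + 42 = 43.
Step 2: q^n = 7^7 = 823543.
Step 3: Hamming bound ⌊q^n / V_q(n,t)⌋ = ⌊823543/43⌋ = 19152.
Step 4: Compare |C| = 9973 to 19152: satisfied.
The claimed |C| lies below the Hamming bound.


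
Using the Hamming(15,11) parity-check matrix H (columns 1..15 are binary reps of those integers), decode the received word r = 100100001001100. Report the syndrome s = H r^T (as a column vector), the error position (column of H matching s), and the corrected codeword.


s = (1, 1, 0, 1)^T, error position = 13, corrected codeword c = 100100001001000

Compute s = H r^T mod 2 one row at a time:
  s_1 = 0 + 1 + 0 + 0 + 1 + 1 + 0 + 0 = 3 ≡ 1 (mod 2).
  s_2 = 1 + 0 + 0 + 0 + 1 + 1 + 0 + 0 = 3 ≡ 1 (mod 2).
  s_3 = 0 + 0 + 0 + 0 + 0 + 0 + 0 + 0 = 0 ≡ 0 (mod 2).
  s_4 = 1 + 0 + 0 + 0 + 1 + 0 + 1 + 0 = 3 ≡ 1 (mod 2).
s = (1, 1, 0, 1)^T — this equals column 13 of H (binary 1101), so error is at position 13.
Correct: flip bit 13 of r = 100100001001100 to get c = 100100001001000.


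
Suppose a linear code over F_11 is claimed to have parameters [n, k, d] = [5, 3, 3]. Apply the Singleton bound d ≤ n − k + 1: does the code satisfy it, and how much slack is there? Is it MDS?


Singleton RHS = n − k + 1 = 3, slack = 0, bound satisfied, MDS.

Singleton bound: d ≤ n − k + 1.
Here n = 5, k = 3, so n − k + 1 = 3.
Given d = 3, check d ≤ 3: YES.
Slack = (n − k + 1) − d = 0.
The code is MDS (slack = 0).
Description: the claimed parameters are [5, 3, 3]_11; such a code would be MDS (meets Singleton bound).


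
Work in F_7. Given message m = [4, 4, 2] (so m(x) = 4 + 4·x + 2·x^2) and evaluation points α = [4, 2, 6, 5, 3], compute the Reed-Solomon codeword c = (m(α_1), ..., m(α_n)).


c = [3, 6, 2, 4, 6]

Message polynomial: m(x) = 4 + 4·x + 2·x^2 (mod 7).
For each evaluation point α_i, compute m(α_i) mod 7:
  α_1 = 4: Horner steps 2 → 5 → 3, so m(4) = 3.
  α_2 = 2: Horner steps 2 → 1 → 6, so m(2) = 6.
  α_3 = 6: Horner steps 2 → 2 → 2, so m(6) = 2.
  α_4 = 5: Horner steps 2 → 0 → 4, so m(5) = 4.
  α_5 = 3: Horner steps 2 → 3 → 6, so m(3) = 6.
Codeword c = [3, 6, 2, 4, 6] ∈ F_7^5.


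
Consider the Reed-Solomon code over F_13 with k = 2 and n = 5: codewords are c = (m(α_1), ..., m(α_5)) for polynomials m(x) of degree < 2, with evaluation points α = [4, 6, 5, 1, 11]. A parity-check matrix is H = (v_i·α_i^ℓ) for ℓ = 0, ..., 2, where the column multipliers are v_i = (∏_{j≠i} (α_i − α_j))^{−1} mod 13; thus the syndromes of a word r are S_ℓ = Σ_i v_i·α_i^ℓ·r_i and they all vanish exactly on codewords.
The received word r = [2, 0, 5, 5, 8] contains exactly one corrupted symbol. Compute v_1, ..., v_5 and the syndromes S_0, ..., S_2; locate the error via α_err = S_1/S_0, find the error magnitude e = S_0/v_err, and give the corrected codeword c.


S = (11, 3, 2), error at position 3, error magnitude e = 4, c = [2, 0, 1, 5, 8].

Step 1: column multipliers v_i = (∏_{j≠i}(α_i − α_j))^{−1} mod 13.
  i = 1 (α = 4): (4−6)(4−5)(4−1)(4−11) = (−2)·(−1)·3·(−7) = −42 ≡ 10, so v_1 = 10^{−1} = 4 (mod 13).
  i = 2 (α = 6): (6−4)(6−5)(6−1)(6−11) = 2·1·5·(−5) = −50 ≡ 2, so v_2 = 2^{−1} = 7 (mod 13).
  i = 3 (α = 5): (5−4)(5−6)(5−1)(5−11) = 1·(−1)·4·(−6) = 24 ≡ 11, so v_3 = 11^{−1} = 6 (mod 13).
  i = 4 (α = 1): (1−4)(1−6)(1−5)(1−11) = (−3)·(−5)·(−4)·(−10) = 600 ≡ 2, so v_4 = 2^{−1} = 7 (mod 13).
  i = 5 (α = 11): (11−4)(11−6)(11−5)(11−1) = 7·5·6·10 = 2100 ≡ 7, so v_5 = 7^{−1} = 2 (mod 13).
  v = [4, 7, 6, 7, 2].
Step 2: syndromes of r = [2, 0, 5, 5, 8] (all sums mod 13).
  S_0 = Σ v_i r_i = 4·2 + 7·0 + 6·5 + 7·5 + 2·8 = 89 ≡ 11.
  S_1 = Σ v_i α_i r_i = 4·4·2 + 7·6·0 + 6·5·5 + 7·1·5 + 2·11·8 = 393 ≡ 3.
  α_i^2 mod 13 = [3, 10, 12, 1, 4].
  S_2 = Σ v_i α_i^2 r_i = 4·3·2 + 7·10·0 + 6·12·5 + 7·1·5 + 2·4·8 = 483 ≡ 2.
  S = (11, 3, 2) ≠ 0, so r is not a codeword (an error is present).
Step 3: locate the error. For a single error e at position i, S_ℓ = v_i·e·α_i^ℓ, so α_err = S_1/S_0.
  S_0^{−1} = 11^{−1} = 6 (mod 13), so α_err = 3·6 = 18 ≡ 5 = α_3. Error position i = 3.
  Consistency check: S_2/S_1 = 2·9 = 18 ≡ 5 = α_err ✓ (single-error assumption holds).
Step 4: error magnitude e = S_0/v_3 = S_0·∏_{j≠3}(α_3 − α_j) = 11·11 = 121 ≡ 4 (mod 13).
Step 5: correct position 3: c_3 = r_3 − e = 5 − 4 ≡ 1 (mod 13). Hence c = [2, 0, 1, 5, 8].
  Check: interpolating c through the α_i gives m(x) = 6 + 12·x (degree < 2) with m(α_i) = c_i for every i, so c is indeed a codeword.


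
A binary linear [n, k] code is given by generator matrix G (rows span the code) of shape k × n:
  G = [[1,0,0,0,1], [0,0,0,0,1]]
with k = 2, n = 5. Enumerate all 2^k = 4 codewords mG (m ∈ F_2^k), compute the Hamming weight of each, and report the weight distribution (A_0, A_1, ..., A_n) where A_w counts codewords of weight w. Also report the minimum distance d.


Weight distribution: A_0 = 1, A_1 = 2, A_2 = 1. Minimum distance d = 1.

Enumerate all 2^2 = 4 messages m ∈ F_2^2.
For each, compute codeword c = mG in F_2^5, then tally its weight.
  m = 00 → c = 00000, weight = 0.
  m = 10 → c = 10001, weight = 2.
  m = 01 → c = 00001, weight = 1.
  m = 11 → c = 10000, weight = 1.
Tally weights:
  weight 0: 1 codewords.
  weight 1: 2 codewords.
  weight 2: 1 codewords.
Minimum distance d = smallest w > 0 with A_w > 0 = 1.
Sanity: Σ A_w = 4 = 2^2 = 4 ✓.


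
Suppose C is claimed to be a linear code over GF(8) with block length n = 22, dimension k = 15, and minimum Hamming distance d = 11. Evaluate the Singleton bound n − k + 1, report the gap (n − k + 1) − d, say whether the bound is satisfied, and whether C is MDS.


Singleton RHS = n − k + 1 = 8, slack = -3, bound violated (no such code; not MDS).

Singleton bound: d ≤ n − k + 1.
Here n = 22, k = 15, so n − k + 1 = 8.
Given d = 11, check d ≤ 8: NO.
Slack = (n − k + 1) − d = -3.
The slack is negative: d = 11 exceeds n − k + 1 = 8 by 3, so the Singleton bound is violated and no linear [22, 15, 11]_8 code can exist. In particular it is not MDS (MDS requires d = n − k + 1 exactly).
Description: the claimed parameters are [22, 15, 11]_8; such a code would be impossible (violates the Singleton bound).


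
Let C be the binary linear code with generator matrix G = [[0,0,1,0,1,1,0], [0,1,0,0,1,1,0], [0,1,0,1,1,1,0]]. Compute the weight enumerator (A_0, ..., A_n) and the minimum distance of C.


Weight distribution: A_0 = 1, A_1 = 1, A_2 = 1, A_3 = 3, A_4 = 2. Minimum distance d = 1.

Enumerate all 2^3 = 8 messages m ∈ F_2^3.
For each, compute codeword c = mG in F_2^7, then tally its weight.
  m = 000 → c = 0000000, weight = 0.
  m = 100 → c = 0010110, weight = 3.
  m = 010 → c = 0100110, weight = 3.
  m = 110 → c = 0110000, weight = 2.
  m = 001 → c = 0101110, weight = 4.
  m = 101 → c = 0111000, weight = 3.
  m = 011 → c = 0001000, weight = 1.
  m = 111 → c = 0011110, weight = 4.
Tally weights:
  weight 0: 1 codewords.
  weight 1: 1 codewords.
  weight 2: 1 codewords.
  weight 3: 3 codewords.
  weight 4: 2 codewords.
Minimum distance d = smallest w > 0 with A_w > 0 = 1.
Sanity: Σ A_w = 8 = 2^3 = 8 ✓.


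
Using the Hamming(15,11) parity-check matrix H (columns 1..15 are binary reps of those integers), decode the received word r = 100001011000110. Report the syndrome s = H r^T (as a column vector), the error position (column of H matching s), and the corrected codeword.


s = (0, 1, 0, 1)^T, error position = 5, corrected codeword c = 100011011000110

Compute s = H r^T mod 2 one row at a time:
  s_1 = 1 + 1 + 0 + 0 + 0 + 1 + 1 + 0 = 4 ≡ 0 (mod 2).
  s_2 = 0 + 0 + 1 + 0 + 0 + 1 + 1 + 0 = 3 ≡ 1 (mod 2).
  s_3 = 0 + 0 + 1 + 0 + 0 + 0 + 1 + 0 = 2 ≡ 0 (mod 2).
  s_4 = 1 + 0 + 0 + 0 + 1 + 0 + 1 + 0 = 3 ≡ 1 (mod 2).
s = (0, 1, 0, 1)^T — this equals column 5 of H (binary 0101), so error is at position 5.
Correct: flip bit 5 of r = 100001011000110 to get c = 100011011000110.


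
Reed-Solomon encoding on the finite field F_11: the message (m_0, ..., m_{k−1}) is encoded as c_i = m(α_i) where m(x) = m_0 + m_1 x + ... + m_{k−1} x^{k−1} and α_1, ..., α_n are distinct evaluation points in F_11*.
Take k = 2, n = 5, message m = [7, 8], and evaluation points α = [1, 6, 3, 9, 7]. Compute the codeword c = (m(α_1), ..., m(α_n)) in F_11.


c = [4, 0, 9, 2, 8]

Message polynomial: m(x) = 7 + 8·x (mod 11).
For each evaluation point α_i, compute m(α_i) mod 11:
  α_1 = 1: Horner steps 8 → 4, so m(1) = 4.
  α_2 = 6: Horner steps 8 → 0, so m(6) = 0.
  α_3 = 3: Horner steps 8 → 9, so m(3) = 9.
  α_4 = 9: Horner steps 8 → 2, so m(9) = 2.
  α_5 = 7: Horner steps 8 → 8, so m(7) = 8.
Codeword c = [4, 0, 9, 2, 8] ∈ F_11^5.


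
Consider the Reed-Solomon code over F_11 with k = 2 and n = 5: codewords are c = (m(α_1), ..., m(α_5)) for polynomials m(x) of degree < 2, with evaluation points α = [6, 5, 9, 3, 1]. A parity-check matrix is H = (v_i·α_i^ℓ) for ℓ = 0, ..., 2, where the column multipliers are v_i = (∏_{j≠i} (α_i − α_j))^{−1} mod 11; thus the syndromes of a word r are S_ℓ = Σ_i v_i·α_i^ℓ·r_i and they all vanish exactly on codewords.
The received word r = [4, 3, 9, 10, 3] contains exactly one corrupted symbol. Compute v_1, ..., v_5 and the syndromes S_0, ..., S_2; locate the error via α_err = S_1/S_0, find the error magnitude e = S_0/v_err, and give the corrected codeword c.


S = (3, 4, 9), error at position 2, error magnitude e = 8, c = [4, 6, 9, 10, 3].

Step 1: column multipliers v_i = (∏_{j≠i}(α_i − α_j))^{−1} mod 11.
  i = 1 (α = 6): (6−5)(6−9)(6−3)(6−1) = 1·(−3)·3·5 = −45 ≡ 10, so v_1 = 10^{−1} = 10 (mod 11).
  i = 2 (α = 5): (5−6)(5−9)(5−3)(5−1) = (−1)·(−4)·2·4 = 32 ≡ 10, so v_2 = 10^{−1} = 10 (mod 11).
  i = 3 (α = 9): (9−6)(9−5)(9−3)(9−1) = 3·4·6·8 = 576 ≡ 4, so v_3 = 4^{−1} = 3 (mod 11).
  i = 4 (α = 3): (3−6)(3−5)(3−9)(3−1) = (−3)·(−2)·(−6)·2 = −72 ≡ 5, so v_4 = 5^{−1} = 9 (mod 11).
  i = 5 (α = 1): (1−6)(1−5)(1−9)(1−3) = (−5)·(−4)·(−8)·(−2) = 320 ≡ 1, so v_5 = 1^{−1} = 1 (mod 11).
  v = [10, 10, 3, 9, 1].
Step 2: syndromes of r = [4, 3, 9, 10, 3] (all sums mod 11).
  S_0 = Σ v_i r_i = 10·4 + 10·3 + 3·9 + 9·10 + 1·3 = 190 ≡ 3.
  S_1 = Σ v_i α_i r_i = 10·6·4 + 10·5·3 + 3·9·9 + 9·3·10 + 1·1·3 = 906 ≡ 4.
  α_i^2 mod 11 = [3, 3, 4, 9, 1].
  S_2 = Σ v_i α_i^2 r_i = 10·3·4 + 10·3·3 + 3·4·9 + 9·9·10 + 1·1·3 = 1131 ≡ 9.
  S = (3, 4, 9) ≠ 0, so r is not a codeword (an error is present).
Step 3: locate the error. For a single error e at position i, S_ℓ = v_i·e·α_i^ℓ, so α_err = S_1/S_0.
  S_0^{−1} = 3^{−1} = 4 (mod 11), so α_err = 4·4 = 16 ≡ 5 = α_2. Error position i = 2.
  Consistency check: S_2/S_1 = 9·3 = 27 ≡ 5 = α_err ✓ (single-error assumption holds).
Step 4: error magnitude e = S_0/v_2 = S_0·∏_{j≠2}(α_2 − α_j) = 3·10 = 30 ≡ 8 (mod 11).
Step 5: correct position 2: c_2 = r_2 − e = 3 − 8 ≡ 6 (mod 11). Hence c = [4, 6, 9, 10, 3].
  Check: interpolating c through the α_i gives m(x) = 5 + 9·x (degree < 2) with m(α_i) = c_i for every i, so c is indeed a codeword.


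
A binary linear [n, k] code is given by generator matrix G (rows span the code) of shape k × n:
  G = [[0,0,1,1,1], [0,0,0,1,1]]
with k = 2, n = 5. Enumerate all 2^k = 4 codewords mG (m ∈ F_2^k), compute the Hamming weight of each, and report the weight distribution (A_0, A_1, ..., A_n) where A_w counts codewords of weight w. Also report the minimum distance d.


Weight distribution: A_0 = 1, A_1 = 1, A_2 = 1, A_3 = 1. Minimum distance d = 1.

Enumerate all 2^2 = 4 messages m ∈ F_2^2.
For each, compute codeword c = mG in F_2^5, then tally its weight.
  m = 00 → c = 00000, weight = 0.
  m = 10 → c = 00111, weight = 3.
  m = 01 → c = 00011, weight = 2.
  m = 11 → c = 00100, weight = 1.
Tally weights:
  weight 0: 1 codewords.
  weight 1: 1 codewords.
  weight 2: 1 codewords.
  weight 3: 1 codewords.
Minimum distance d = smallest w > 0 with A_w > 0 = 1.
Sanity: Σ A_w = 4 = 2^2 = 4 ✓.


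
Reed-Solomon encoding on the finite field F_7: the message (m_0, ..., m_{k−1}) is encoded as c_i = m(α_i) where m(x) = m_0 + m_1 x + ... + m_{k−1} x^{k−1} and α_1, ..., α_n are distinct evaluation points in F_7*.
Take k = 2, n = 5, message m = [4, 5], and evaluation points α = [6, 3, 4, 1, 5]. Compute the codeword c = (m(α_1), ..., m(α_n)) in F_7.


c = [6, 5, 3, 2, 1]

Message polynomial: m(x) = 4 + 5·x (mod 7).
For each evaluation point α_i, compute m(α_i) mod 7:
  α_1 = 6: Horner steps 5 → 6, so m(6) = 6.
  α_2 = 3: Horner steps 5 → 5, so m(3) = 5.
  α_3 = 4: Horner steps 5 → 3, so m(4) = 3.
  α_4 = 1: Horner steps 5 → 2, so m(1) = 2.
  α_5 = 5: Horner steps 5 → 1, so m(5) = 1.
Codeword c = [6, 5, 3, 2, 1] ∈ F_7^5.


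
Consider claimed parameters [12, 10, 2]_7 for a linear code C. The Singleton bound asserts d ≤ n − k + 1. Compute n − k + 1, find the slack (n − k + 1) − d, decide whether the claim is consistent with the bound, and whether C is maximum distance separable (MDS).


Singleton RHS = n − k + 1 = 3, slack = 1, bound satisfied, not MDS.

Singleton bound: d ≤ n − k + 1.
Here n = 12, k = 10, so n − k + 1 = 3.
Given d = 2, check d ≤ 3: YES.
Slack = (n − k + 1) − d = 1.
The code is NOT MDS (slack = 1 > 0).
Description: the claimed parameters are [12, 10, 2]_7; such a code would be non-MDS.


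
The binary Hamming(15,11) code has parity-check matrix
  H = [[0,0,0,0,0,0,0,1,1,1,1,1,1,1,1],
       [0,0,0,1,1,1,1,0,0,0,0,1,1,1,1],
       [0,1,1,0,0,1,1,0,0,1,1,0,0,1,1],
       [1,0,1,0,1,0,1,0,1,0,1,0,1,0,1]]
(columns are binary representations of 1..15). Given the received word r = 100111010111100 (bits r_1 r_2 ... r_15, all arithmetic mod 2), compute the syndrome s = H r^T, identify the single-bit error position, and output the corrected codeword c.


s = (1, 1, 1, 0)^T, error position = 14, corrected codeword c = 100111010111110

Compute s = H r^T mod 2 one row at a time:
  s_1 = 1 + 0 + 1 + 1 + 1 + 1 + 0 + 0 = 5 ≡ 1 (mod 2).
  s_2 = 1 + 1 + 1 + 0 + 1 + 1 + 0 + 0 = 5 ≡ 1 (mod 2).
  s_3 = 0 + 0 + 1 + 0 + 1 + 1 + 0 + 0 = 3 ≡ 1 (mod 2).
  s_4 = 1 + 0 + 1 + 0 + 0 + 1 + 1 + 0 = 4 ≡ 0 (mod 2).
s = (1, 1, 1, 0)^T — this equals column 14 of H (binary 1110), so error is at position 14.
Correct: flip bit 14 of r = 100111010111100 to get c = 100111010111110.


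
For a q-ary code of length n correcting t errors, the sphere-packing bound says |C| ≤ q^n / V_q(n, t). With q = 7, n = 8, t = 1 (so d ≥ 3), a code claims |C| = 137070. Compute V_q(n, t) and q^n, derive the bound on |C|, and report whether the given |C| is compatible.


V_q(n, t) = 49, q^n = 5764801, Hamming bound = 117649, |C| = 137070 > bound (violated).

Step 1: Compute V_q(n, t) = Σ_{j=0}^1 C(n, j) (q−1)^j.
  j = 0: C(8,0)·(6)^0 = 1·1 = 1.
  j = 1: C(8,1)·(6)^1 = 8·6 = 48.
  V_q(n, t) = 1 + 48 = 49.
Step 2: q^n = 7^8 = 5764801.
Step 3: Hamming bound ⌊q^n / V_q(n,t)⌋ = ⌊5764801/49⌋ = 117649.
Step 4: Compare |C| = 137070 to 117649: violated.
The claimed |C| lies above the Hamming bound, so no 7-ary code of length 8 with d ≥ 3 can have 137070 codewords.


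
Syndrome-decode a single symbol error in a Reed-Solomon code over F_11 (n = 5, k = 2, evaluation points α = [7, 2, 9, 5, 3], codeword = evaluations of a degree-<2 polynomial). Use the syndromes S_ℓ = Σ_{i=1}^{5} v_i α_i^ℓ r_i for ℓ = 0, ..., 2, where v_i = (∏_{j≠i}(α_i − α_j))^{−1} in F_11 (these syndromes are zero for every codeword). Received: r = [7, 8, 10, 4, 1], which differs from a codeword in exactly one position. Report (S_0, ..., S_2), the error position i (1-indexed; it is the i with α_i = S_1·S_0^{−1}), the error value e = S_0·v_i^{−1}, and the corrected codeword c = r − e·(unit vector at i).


S = (6, 1, 2), error at position 2, error magnitude e = 3, c = [7, 5, 10, 4, 1].

Step 1: column multipliers v_i = (∏_{j≠i}(α_i − α_j))^{−1} mod 11.
  i = 1 (α = 7): (7−2)(7−9)(7−5)(7−3) = 5·(−2)·2·4 = −80 ≡ 8, so v_1 = 8^{−1} = 7 (mod 11).
  i = 2 (α = 2): (2−7)(2−9)(2−5)(2−3) = (−5)·(−7)·(−3)·(−1) = 105 ≡ 6, so v_2 = 6^{−1} = 2 (mod 11).
  i = 3 (α = 9): (9−7)(9−2)(9−5)(9−3) = 2·7·4·6 = 336 ≡ 6, so v_3 = 6^{−1} = 2 (mod 11).
  i = 4 (α = 5): (5−7)(5−2)(5−9)(5−3) = (−2)·3·(−4)·2 = 48 ≡ 4, so v_4 = 4^{−1} = 3 (mod 11).
  i = 5 (α = 3): (3−7)(3−2)(3−9)(3−5) = (−4)·1·(−6)·(−2) = −48 ≡ 7, so v_5 = 7^{−1} = 8 (mod 11).
  v = [7, 2, 2, 3, 8].
Step 2: syndromes of r = [7, 8, 10, 4, 1] (all sums mod 11).
  S_0 = Σ v_i r_i = 7·7 + 2·8 + 2·10 + 3·4 + 8·1 = 105 ≡ 6.
  S_1 = Σ v_i α_i r_i = 7·7·7 + 2·2·8 + 2·9·10 + 3·5·4 + 8·3·1 = 639 ≡ 1.
  α_i^2 mod 11 = [5, 4, 4, 3, 9].
  S_2 = Σ v_i α_i^2 r_i = 7·5·7 + 2·4·8 + 2·4·10 + 3·3·4 + 8·9·1 = 497 ≡ 2.
  S = (6, 1, 2) ≠ 0, so r is not a codeword (an error is present).
Step 3: locate the error. For a single error e at position i, S_ℓ = v_i·e·α_i^ℓ, so α_err = S_1/S_0.
  S_0^{−1} = 6^{−1} = 2 (mod 11), so α_err = 1·2 = 2 ≡ 2 = α_2. Error position i = 2.
  Consistency check: S_2/S_1 = 2·1 = 2 ≡ 2 = α_err ✓ (single-error assumption holds).
Step 4: error magnitude e = S_0/v_2 = S_0·∏_{j≠2}(α_2 − α_j) = 6·6 = 36 ≡ 3 (mod 11).
Step 5: correct position 2: c_2 = r_2 − e = 8 − 3 ≡ 5 (mod 11). Hence c = [7, 5, 10, 4, 1].
  Check: interpolating c through the α_i gives m(x) = 2 + 7·x (degree < 2) with m(α_i) = c_i for every i, so c is indeed a codeword.


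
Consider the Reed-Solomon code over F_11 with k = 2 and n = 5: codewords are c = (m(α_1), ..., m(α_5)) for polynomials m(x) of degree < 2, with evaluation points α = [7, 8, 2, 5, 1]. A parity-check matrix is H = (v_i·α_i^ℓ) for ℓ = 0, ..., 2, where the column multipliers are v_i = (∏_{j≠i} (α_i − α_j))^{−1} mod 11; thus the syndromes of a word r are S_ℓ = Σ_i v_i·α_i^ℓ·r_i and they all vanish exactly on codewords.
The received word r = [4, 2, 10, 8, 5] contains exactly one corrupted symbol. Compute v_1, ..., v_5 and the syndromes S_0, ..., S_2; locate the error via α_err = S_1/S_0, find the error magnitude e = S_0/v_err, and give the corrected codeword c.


S = (2, 4, 8), error at position 3, error magnitude e = 7, c = [4, 2, 3, 8, 5].

Step 1: column multipliers v_i = (∏_{j≠i}(α_i − α_j))^{−1} mod 11.
  i = 1 (α = 7): (7−8)(7−2)(7−5)(7−1) = (−1)·5·2·6 = −60 ≡ 6, so v_1 = 6^{−1} = 2 (mod 11).
  i = 2 (α = 8): (8−7)(8−2)(8−5)(8−1) = 1·6·3·7 = 126 ≡ 5, so v_2 = 5^{−1} = 9 (mod 11).
  i = 3 (α = 2): (2−7)(2−8)(2−5)(2−1) = (−5)·(−6)·(−3)·1 = −90 ≡ 9, so v_3 = 9^{−1} = 5 (mod 11).
  i = 4 (α = 5): (5−7)(5−8)(5−2)(5−1) = (−2)·(−3)·3·4 = 72 ≡ 6, so v_4 = 6^{−1} = 2 (mod 11).
  i = 5 (α = 1): (1−7)(1−8)(1−2)(1−5) = (−6)·(−7)·(−1)·(−4) = 168 ≡ 3, so v_5 = 3^{−1} = 4 (mod 11).
  v = [2, 9, 5, 2, 4].
Step 2: syndromes of r = [4, 2, 10, 8, 5] (all sums mod 11).
  S_0 = Σ v_i r_i = 2·4 + 9·2 + 5·10 + 2·8 + 4·5 = 112 ≡ 2.
  S_1 = Σ v_i α_i r_i = 2·7·4 + 9·8·2 + 5·2·10 + 2·5·8 + 4·1·5 = 400 ≡ 4.
  α_i^2 mod 11 = [5, 9, 4, 3, 1].
  S_2 = Σ v_i α_i^2 r_i = 2·5·4 + 9·9·2 + 5·4·10 + 2·3·8 + 4·1·5 = 470 ≡ 8.
  S = (2, 4, 8) ≠ 0, so r is not a codeword (an error is present).
Step 3: locate the error. For a single error e at position i, S_ℓ = v_i·e·α_i^ℓ, so α_err = S_1/S_0.
  S_0^{−1} = 2^{−1} = 6 (mod 11), so α_err = 4·6 = 24 ≡ 2 = α_3. Error position i = 3.
  Consistency check: S_2/S_1 = 8·3 = 24 ≡ 2 = α_err ✓ (single-error assumption holds).
Step 4: error magnitude e = S_0/v_3 = S_0·∏_{j≠3}(α_3 − α_j) = 2·9 = 18 ≡ 7 (mod 11).
Step 5: correct position 3: c_3 = r_3 − e = 10 − 7 ≡ 3 (mod 11). Hence c = [4, 2, 3, 8, 5].
  Check: interpolating c through the α_i gives m(x) = 7 + 9·x (degree < 2) with m(α_i) = c_i for every i, so c is indeed a codeword.


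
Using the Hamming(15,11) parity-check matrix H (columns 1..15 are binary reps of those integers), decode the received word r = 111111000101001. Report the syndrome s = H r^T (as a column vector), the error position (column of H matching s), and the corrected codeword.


s = (1, 1, 1, 0)^T, error position = 14, corrected codeword c = 111111000101011

Compute s = H r^T mod 2 one row at a time:
  s_1 = 0 + 0 + 1 + 0 + 1 + 0 + 0 + 1 = 3 ≡ 1 (mod 2).
  s_2 = 1 + 1 + 1 + 0 + 1 + 0 + 0 + 1 = 5 ≡ 1 (mod 2).
  s_3 = 1 + 1 + 1 + 0 + 1 + 0 + 0 + 1 = 5 ≡ 1 (mod 2).
  s_4 = 1 + 1 + 1 + 0 + 0 + 0 + 0 + 1 = 4 ≡ 0 (mod 2).
s = (1, 1, 1, 0)^T — this equals column 14 of H (binary 1110), so error is at position 14.
Correct: flip bit 14 of r = 111111000101001 to get c = 111111000101011.


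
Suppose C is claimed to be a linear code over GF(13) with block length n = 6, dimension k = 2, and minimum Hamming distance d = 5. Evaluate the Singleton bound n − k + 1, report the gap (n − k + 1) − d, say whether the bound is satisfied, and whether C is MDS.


Singleton RHS = n − k + 1 = 5, slack = 0, bound satisfied, MDS.

Singleton bound: d ≤ n − k + 1.
Here n = 6, k = 2, so n − k + 1 = 5.
Given d = 5, check d ≤ 5: YES.
Slack = (n − k + 1) − d = 0.
The code is MDS (slack = 0).
Description: the claimed parameters are [6, 2, 5]_13; such a code would be MDS (meets Singleton bound).


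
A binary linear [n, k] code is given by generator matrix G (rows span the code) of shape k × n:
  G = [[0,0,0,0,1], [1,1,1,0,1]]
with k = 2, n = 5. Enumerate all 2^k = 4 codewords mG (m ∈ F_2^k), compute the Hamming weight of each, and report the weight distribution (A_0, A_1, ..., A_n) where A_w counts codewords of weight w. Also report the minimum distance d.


Weight distribution: A_0 = 1, A_1 = 1, A_3 = 1, A_4 = 1. Minimum distance d = 1.

Enumerate all 2^2 = 4 messages m ∈ F_2^2.
For each, compute codeword c = mG in F_2^5, then tally its weight.
  m = 00 → c = 00000, weight = 0.
  m = 10 → c = 00001, weight = 1.
  m = 01 → c = 11101, weight = 4.
  m = 11 → c = 11100, weight = 3.
Tally weights:
  weight 0: 1 codewords.
  weight 1: 1 codewords.
  weight 3: 1 codewords.
  weight 4: 1 codewords.
Minimum distance d = smallest w > 0 with A_w > 0 = 1.
Sanity: Σ A_w = 4 = 2^2 = 4 ✓.


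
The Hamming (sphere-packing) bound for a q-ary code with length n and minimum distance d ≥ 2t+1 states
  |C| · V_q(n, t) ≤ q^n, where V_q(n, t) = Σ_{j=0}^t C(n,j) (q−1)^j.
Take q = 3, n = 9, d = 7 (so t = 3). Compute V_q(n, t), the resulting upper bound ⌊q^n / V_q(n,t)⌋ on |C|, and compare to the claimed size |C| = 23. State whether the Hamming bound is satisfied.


V_q(n, t) = 835, q^n = 19683, Hamming bound = 23, |C| = 23 ≤ bound (satisfied).

Step 1: Compute V_q(n, t) = Σ_{j=0}^3 C(n, j) (q−1)^j.
  j = 0: C(9,0)·(2)^0 = 1·1 = 1.
  j = 1: C(9,1)·(2)^1 = 9·2 = 18.
  j = 2: C(9,2)·(2)^2 = 36·4 = 144.
  j = 3: C(9,3)·(2)^3 = 84·8 = 672.
  V_q(n, t) = 1 + 18 + 144 + 672 = 835.
Step 2: q^n = 3^9 = 19683.
Step 3: Hamming bound ⌊q^n / V_q(n,t)⌋ = ⌊19683/835⌋ = 23.
Step 4: Compare |C| = 23 to 23: satisfied.
The claimed |C| lies at the Hamming bound (tight).


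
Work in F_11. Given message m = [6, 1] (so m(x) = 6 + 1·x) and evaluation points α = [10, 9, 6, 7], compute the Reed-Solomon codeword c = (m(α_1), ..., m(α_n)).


c = [5, 4, 1, 2]

Message polynomial: m(x) = 6 + 1·x (mod 11).
For each evaluation point α_i, compute m(α_i) mod 11:
  α_1 = 10: Horner steps 1 → 5, so m(10) = 5.
  α_2 = 9: Horner steps 1 → 4, so m(9) = 4.
  α_3 = 6: Horner steps 1 → 1, so m(6) = 1.
  α_4 = 7: Horner steps 1 → 2, so m(7) = 2.
Codeword c = [5, 4, 1, 2] ∈ F_11^4.


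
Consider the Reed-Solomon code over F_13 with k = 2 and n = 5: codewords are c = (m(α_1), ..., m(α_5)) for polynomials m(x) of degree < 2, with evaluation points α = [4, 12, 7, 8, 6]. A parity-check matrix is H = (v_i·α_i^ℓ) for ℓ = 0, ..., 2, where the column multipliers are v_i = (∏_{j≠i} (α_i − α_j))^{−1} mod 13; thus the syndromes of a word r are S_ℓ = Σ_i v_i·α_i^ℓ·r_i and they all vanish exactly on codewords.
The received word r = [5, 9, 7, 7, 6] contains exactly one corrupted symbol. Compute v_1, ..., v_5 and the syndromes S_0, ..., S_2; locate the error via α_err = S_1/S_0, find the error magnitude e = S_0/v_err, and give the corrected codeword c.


S = (10, 5, 9), error at position 3, error magnitude e = 7, c = [5, 9, 0, 7, 6].

Step 1: column multipliers v_i = (∏_{j≠i}(α_i − α_j))^{−1} mod 13.
  i = 1 (α = 4): (4−12)(4−7)(4−8)(4−6) = (−8)·(−3)·(−4)·(−2) = 192 ≡ 10, so v_1 = 10^{−1} = 4 (mod 13).
  i = 2 (α = 12): (12−4)(12−7)(12−8)(12−6) = 8·5·4·6 = 960 ≡ 11, so v_2 = 11^{−1} = 6 (mod 13).
  i = 3 (α = 7): (7−4)(7−12)(7−8)(7−6) = 3·(−5)·(−1)·1 = 15 ≡ 2, so v_3 = 2^{−1} = 7 (mod 13).
  i = 4 (α = 8): (8−4)(8−12)(8−7)(8−6) = 4·(−4)·1·2 = −32 ≡ 7, so v_4 = 7^{−1} = 2 (mod 13).
  i = 5 (α = 6): (6−4)(6−12)(6−7)(6−8) = 2·(−6)·(−1)·(−2) = −24 ≡ 2, so v_5 = 2^{−1} = 7 (mod 13).
  v = [4, 6, 7, 2, 7].
Step 2: syndromes of r = [5, 9, 7, 7, 6] (all sums mod 13).
  S_0 = Σ v_i r_i = 4·5 + 6·9 + 7·7 + 2·7 + 7·6 = 179 ≡ 10.
  S_1 = Σ v_i α_i r_i = 4·4·5 + 6·12·9 + 7·7·7 + 2·8·7 + 7·6·6 = 1435 ≡ 5.
  α_i^2 mod 13 = [3, 1, 10, 12, 10].
  S_2 = Σ v_i α_i^2 r_i = 4·3·5 + 6·1·9 + 7·10·7 + 2·12·7 + 7·10·6 = 1192 ≡ 9.
  S = (10, 5, 9) ≠ 0, so r is not a codeword (an error is present).
Step 3: locate the error. For a single error e at position i, S_ℓ = v_i·e·α_i^ℓ, so α_err = S_1/S_0.
  S_0^{−1} = 10^{−1} = 4 (mod 13), so α_err = 5·4 = 20 ≡ 7 = α_3. Error position i = 3.
  Consistency check: S_2/S_1 = 9·8 = 72 ≡ 7 = α_err ✓ (single-error assumption holds).
Step 4: error magnitude e = S_0/v_3 = S_0·∏_{j≠3}(α_3 − α_j) = 10·2 = 20 ≡ 7 (mod 13).
Step 5: correct position 3: c_3 = r_3 − e = 7 − 7 ≡ 0 (mod 13). Hence c = [5, 9, 0, 7, 6].
  Check: interpolating c through the α_i gives m(x) = 3 + 7·x (degree < 2) with m(α_i) = c_i for every i, so c is indeed a codeword.


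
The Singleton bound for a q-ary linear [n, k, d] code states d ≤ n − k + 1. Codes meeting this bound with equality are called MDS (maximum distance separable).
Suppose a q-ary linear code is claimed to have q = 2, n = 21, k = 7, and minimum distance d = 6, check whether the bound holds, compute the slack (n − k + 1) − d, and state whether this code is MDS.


Singleton RHS = n − k + 1 = 15, slack = 9, bound satisfied, not MDS.

Singleton bound: d ≤ n − k + 1.
Here n = 21, k = 7, so n − k + 1 = 15.
Given d = 6, check d ≤ 15: YES.
Slack = (n − k + 1) − d = 9.
The code is NOT MDS (slack = 9 > 0).
Description: the claimed parameters are [21, 7, 6]_2; such a code would be non-MDS.


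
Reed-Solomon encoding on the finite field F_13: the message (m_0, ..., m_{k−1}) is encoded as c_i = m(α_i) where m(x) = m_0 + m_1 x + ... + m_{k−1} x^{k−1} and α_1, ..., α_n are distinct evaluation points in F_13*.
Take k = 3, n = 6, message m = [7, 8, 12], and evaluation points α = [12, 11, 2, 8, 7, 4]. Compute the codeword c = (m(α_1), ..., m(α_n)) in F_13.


c = [11, 0, 6, 7, 1, 10]

Message polynomial: m(x) = 7 + 8·x + 12·x^2 (mod 13).
For each evaluation point α_i, compute m(α_i) mod 13:
  α_1 = 12: Horner steps 12 → 9 → 11, so m(12) = 11.
  α_2 = 11: Horner steps 12 → 10 → 0, so m(11) = 0.
  α_3 = 2: Horner steps 12 → 6 → 6, so m(2) = 6.
  α_4 = 8: Horner steps 12 → 0 → 7, so m(8) = 7.
  α_5 = 7: Horner steps 12 → 1 → 1, so m(7) = 1.
  α_6 = 4: Horner steps 12 → 4 → 10, so m(4) = 10.
Codeword c = [11, 0, 6, 7, 1, 10] ∈ F_13^6.


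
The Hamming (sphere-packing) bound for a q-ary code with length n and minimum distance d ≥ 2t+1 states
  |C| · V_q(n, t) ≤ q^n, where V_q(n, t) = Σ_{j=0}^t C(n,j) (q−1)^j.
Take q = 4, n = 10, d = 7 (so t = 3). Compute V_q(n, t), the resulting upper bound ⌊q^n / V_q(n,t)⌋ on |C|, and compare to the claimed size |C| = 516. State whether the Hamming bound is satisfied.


V_q(n, t) = 3676, q^n = 1048576, Hamming bound = 285, |C| = 516 > bound (violated).

Step 1: Compute V_q(n, t) = Σ_{j=0}^3 C(n, j) (q−1)^j.
  j = 0: C(10,0)·(3)^0 = 1·1 = 1.
  j = 1: C(10,1)·(3)^1 = 10·3 = 30.
  j = 2: C(10,2)·(3)^2 = 45·9 = 405.
  j = 3: C(10,3)·(3)^3 = 120·27 = 3240.
  V_q(n, t) = 1 + 30 + 405 + 3240 = 3676.
Step 2: q^n = 4^10 = 1048576.
Step 3: Hamming bound ⌊q^n / V_q(n,t)⌋ = ⌊1048576/3676⌋ = 285.
Step 4: Compare |C| = 516 to 285: violated.
The claimed |C| lies above the Hamming bound, so no 4-ary code of length 10 with d ≥ 7 can have 516 codewords.


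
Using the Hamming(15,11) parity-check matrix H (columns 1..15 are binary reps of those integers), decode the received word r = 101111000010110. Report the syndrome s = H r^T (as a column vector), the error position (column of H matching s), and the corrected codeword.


s = (1, 1, 0, 1)^T, error position = 13, corrected codeword c = 101111000010010

Compute s = H r^T mod 2 one row at a time:
  s_1 = 0 + 0 + 0 + 1 + 0 + 1 + 1 + 0 = 3 ≡ 1 (mod 2).
  s_2 = 1 + 1 + 1 + 0 + 0 + 1 + 1 + 0 = 5 ≡ 1 (mod 2).
  s_3 = 0 + 1 + 1 + 0 + 0 + 1 + 1 + 0 = 4 ≡ 0 (mod 2).
  s_4 = 1 + 1 + 1 + 0 + 0 + 1 + 1 + 0 = 5 ≡ 1 (mod 2).
s = (1, 1, 0, 1)^T — this equals column 13 of H (binary 1101), so error is at position 13.
Correct: flip bit 13 of r = 101111000010110 to get c = 101111000010010.


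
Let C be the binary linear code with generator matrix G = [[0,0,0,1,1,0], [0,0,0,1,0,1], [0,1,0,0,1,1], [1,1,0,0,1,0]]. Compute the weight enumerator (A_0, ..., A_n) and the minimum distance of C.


Weight distribution: A_0 = 1, A_1 = 1, A_2 = 6, A_3 = 6, A_4 = 1, A_5 = 1. Minimum distance d = 1.

Enumerate all 2^4 = 16 messages m ∈ F_2^4.
For each, compute codeword c = mG in F_2^6, then tally its weight.
  m = 0000 → c = 000000, weight = 0.
  m = 1000 → c = 000110, weight = 2.
  m = 0100 → c = 000101, weight = 2.
  m = 1100 → c = 000011, weight = 2.
  m = 0010 → c = 010011, weight = 3.
  m = 1010 → c = 010101, weight = 3.
  m = 0110 → c = 010110, weight = 3.
  m = 1110 → c = 010000, weight = 1.
  m = 0001 → c = 110010, weight = 3.
  m = 1001 → c = 110100, weight = 3.
  m = 0101 → c = 110111, weight = 5.
  m = 1101 → c = 110001, weight = 3.
  m = 0011 → c = 100001, weight = 2.
  m = 1011 → c = 100111, weight = 4.
  m = 0111 → c = 100100, weight = 2.
  m = 1111 → c = 100010, weight = 2.
Tally weights:
  weight 0: 1 codewords.
  weight 1: 1 codewords.
  weight 2: 6 codewords.
  weight 3: 6 codewords.
  weight 4: 1 codewords.
  weight 5: 1 codewords.
Minimum distance d = smallest w > 0 with A_w > 0 = 1.
Sanity: Σ A_w = 16 = 2^4 = 16 ✓.
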